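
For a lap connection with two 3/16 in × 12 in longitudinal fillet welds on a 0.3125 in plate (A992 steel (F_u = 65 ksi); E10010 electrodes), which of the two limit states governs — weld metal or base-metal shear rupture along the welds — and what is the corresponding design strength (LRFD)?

φR_n ≈ 143 kip (weld metal governs)

E100XX → F_EXX = 100 ksi.
t_e = 0.707 × 0.1875 = 0.1326 in; L = 24 in.
Weld metal: φR_n = 0.75 × 0.6 × 100 × 0.1326 × 24 = 143.2 kip.
Base metal (shear rupture): φR_n = 0.75 × 0.6 × 65 × 0.3125 × 24 = 219.4 kip.
Governing: weld metal.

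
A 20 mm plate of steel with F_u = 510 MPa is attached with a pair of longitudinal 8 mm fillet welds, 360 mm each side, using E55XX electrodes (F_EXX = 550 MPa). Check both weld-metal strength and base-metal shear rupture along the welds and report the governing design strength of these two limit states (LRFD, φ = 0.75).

t_e = 0.707 × 8 = 5.656 mm; L = 720 mm.
Weld metal: φR_n = 0.75 × 0.6 × 550 × 5.656 × 720 × 10⁻³ = 1008 kN.
Base metal (shear rupture): φR_n = 0.75 × 0.6 × 510 × 20 × 720 × 10⁻³ = 3305 kN.
Governing: weld metal.

φR_n ≈ 1010 kN (weld metal governs)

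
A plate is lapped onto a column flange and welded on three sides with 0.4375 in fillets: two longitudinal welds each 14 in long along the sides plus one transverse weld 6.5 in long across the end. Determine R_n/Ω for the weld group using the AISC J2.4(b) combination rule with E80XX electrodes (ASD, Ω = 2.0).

R_n/Ω ≈ 256 kip

E80XX → F_EXX = 80 ksi.
t_e = 0.707 × 0.4375 = 0.3093 in.
R_nwl = 0.6 × 80 × 0.3093 × 28 = 415.7 kip (longitudinal, 2 welds).
R_nwt = 0.6 × 80 × 0.3093 × 6.5 = 96.51 kip (transverse, base value).
(i) R_nwl + R_nwt = 512.2 kip; (ii) 0.85 R_nwl + 1.5 R_nwt = 498.1 kip.
R_n = max = 512.2 kip [governs: (i)]; R_n/Ω = 256.1 kip.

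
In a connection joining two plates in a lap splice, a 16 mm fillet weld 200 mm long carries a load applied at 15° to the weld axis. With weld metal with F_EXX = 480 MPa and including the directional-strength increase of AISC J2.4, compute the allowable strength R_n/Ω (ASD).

R_n/Ω ≈ 347 kN

t_e = 0.707 × 16 = 11.31 mm; A_we = 11.31 × 200 = 2262 mm².
Directional factor: 1.0 + 0.5 sin^1.5(15°) = 1.066.
F_nw = 0.6 × 480 × 1.066 = 307 MPa.
R_n/Ω = (307 × 2262) / 2.0 × 10⁻³ = 347.2 kN.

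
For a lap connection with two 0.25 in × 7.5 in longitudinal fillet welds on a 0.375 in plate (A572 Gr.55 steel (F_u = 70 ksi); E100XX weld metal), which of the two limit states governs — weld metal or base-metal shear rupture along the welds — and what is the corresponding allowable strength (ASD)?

E100XX → F_EXX = 100 ksi.
t_e = 0.707 × 0.25 = 0.1767 in; L = 15 in.
Weld metal: R_n/Ω = (1/2.0) × 0.6 × 100 × 0.1767 × 15 = 79.54 kip.
Base metal (shear rupture): R_n/Ω = (1/2.0) × 0.6 × 70 × 0.375 × 15 = 118.1 kip.
Governing: weld metal.

R_n/Ω ≈ 79.5 kip (weld metal governs)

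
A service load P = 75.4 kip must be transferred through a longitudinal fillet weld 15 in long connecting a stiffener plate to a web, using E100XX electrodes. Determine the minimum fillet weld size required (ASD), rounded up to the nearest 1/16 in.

E100XX → F_EXX = 100 ksi.
Total weld length L = 15 in.
Required throat t_e = P × Ω / (0.6 F_EXX × L) = 75.4 × 2.0 / (0.6 × 100 × 15) = 0.1676 in.
Required leg w = t_e / 0.707 = 0.237 in → use 1/4 in.

w = 1/4 in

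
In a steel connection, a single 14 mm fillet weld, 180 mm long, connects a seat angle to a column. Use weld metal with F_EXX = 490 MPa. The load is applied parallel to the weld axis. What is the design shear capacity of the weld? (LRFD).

φR_n ≈ 393 kN

Effective throat t_e = 0.707 × 14 = 9.898 mm.
Total length L = 180 mm; A_we = 9.898 × 180 = 1782 mm².
F_nw = 0.6 F_EXX = 0.6 × 490 = 294 MPa.
φR_n = 0.75 × 294 × 1782 × 10⁻³ = 392.9 kN.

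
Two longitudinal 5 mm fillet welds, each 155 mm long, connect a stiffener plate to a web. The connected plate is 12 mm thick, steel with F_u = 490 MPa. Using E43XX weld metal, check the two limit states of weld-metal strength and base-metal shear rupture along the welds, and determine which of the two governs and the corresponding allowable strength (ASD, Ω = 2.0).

R_n/Ω ≈ 141 kN (weld metal governs)

E43XX → F_EXX = 430 MPa.
t_e = 0.707 × 5 = 3.535 mm; L = 310 mm.
Weld metal: R_n/Ω = (1/2.0) × 0.6 × 430 × 3.535 × 310 × 10⁻³ = 141.4 kN.
Base metal (shear rupture): R_n/Ω = (1/2.0) × 0.6 × 490 × 12 × 310 × 10⁻³ = 546.8 kN.
Governing: weld metal.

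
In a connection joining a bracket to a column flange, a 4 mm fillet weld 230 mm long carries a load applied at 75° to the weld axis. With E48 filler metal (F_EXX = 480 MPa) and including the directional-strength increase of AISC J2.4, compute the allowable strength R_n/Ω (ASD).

R_n/Ω ≈ 138 kN

t_e = 0.707 × 4 = 2.828 mm; A_we = 2.828 × 230 = 650.4 mm².
Directional factor: 1.0 + 0.5 sin^1.5(75°) = 1.475.
F_nw = 0.6 × 480 × 1.475 = 424.7 MPa.
R_n/Ω = (424.7 × 650.4) / 2.0 × 10⁻³ = 138.1 kN.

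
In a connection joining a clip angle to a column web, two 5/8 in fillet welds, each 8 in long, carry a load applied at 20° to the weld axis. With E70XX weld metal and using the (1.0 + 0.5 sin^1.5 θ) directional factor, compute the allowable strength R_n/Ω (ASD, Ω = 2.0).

R_n/Ω ≈ 163 kip

E70XX → F_EXX = 70 ksi.
t_e = 0.707 × 0.625 = 0.4419 in; A_we = 0.4419 × 16 = 7.07 in².
Directional factor: 1.0 + 0.5 sin^1.5(20°) = 1.1.
F_nw = 0.6 × 70 × 1.1 = 46.2 ksi.
R_n/Ω = (46.2 × 7.07) / 2.0 = 163.3 kip.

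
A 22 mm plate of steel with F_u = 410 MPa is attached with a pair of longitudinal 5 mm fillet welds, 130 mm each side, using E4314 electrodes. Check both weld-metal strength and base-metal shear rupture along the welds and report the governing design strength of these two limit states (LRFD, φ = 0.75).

φR_n ≈ 178 kN (weld metal governs)

E43XX → F_EXX = 430 MPa.
t_e = 0.707 × 5 = 3.535 mm; L = 260 mm.
Weld metal: φR_n = 0.75 × 0.6 × 430 × 3.535 × 260 × 10⁻³ = 177.8 kN.
Base metal (shear rupture): φR_n = 0.75 × 0.6 × 410 × 22 × 260 × 10⁻³ = 1055 kN.
Governing: weld metal.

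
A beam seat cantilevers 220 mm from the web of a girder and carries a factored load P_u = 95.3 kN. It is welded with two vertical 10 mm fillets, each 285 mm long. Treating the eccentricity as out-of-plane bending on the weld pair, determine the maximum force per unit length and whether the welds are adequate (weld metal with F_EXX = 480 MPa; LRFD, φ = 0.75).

f_max ≈ 792 N/mm; adequate

L_w = 2 × 285 = 570 mm; section modulus (unit throat) S = 2 × L²/6 = 27080 mm².
Direct shear f_v = P/L_w = 95.3×10³/570 = 167.2 N/mm.
Moment M = P × e = 95.3×10³ × 220 = 20966000 N·mm; bending f_b = M/S = 774.4 N/mm.
f_max = √(f_v² + f_b²) = √(167.2² + 774.4²) = 792.2 N/mm.
φr_n = 0.75 × 0.6 × 480 × (0.707 × 10) = 1527 N/mm → adequate.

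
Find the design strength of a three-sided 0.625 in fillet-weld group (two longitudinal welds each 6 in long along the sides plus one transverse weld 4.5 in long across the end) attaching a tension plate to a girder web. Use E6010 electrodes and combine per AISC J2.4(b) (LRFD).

φR_n ≈ 202 kips

E60XX → F_EXX = 60 ksi.
t_e = 0.707 × 0.625 = 0.4419 in.
R_nwl = 0.6 × 60 × 0.4419 × 12 = 190.9 kips (longitudinal, 2 welds).
R_nwt = 0.6 × 60 × 0.4419 × 4.5 = 71.58 kips (transverse, base value).
(i) R_nwl + R_nwt = 262.5 kips; (ii) 0.85 R_nwl + 1.5 R_nwt = 269.6 kips.
R_n = max = 269.6 kips [governs: (ii)]; φR_n = 202.2 kips.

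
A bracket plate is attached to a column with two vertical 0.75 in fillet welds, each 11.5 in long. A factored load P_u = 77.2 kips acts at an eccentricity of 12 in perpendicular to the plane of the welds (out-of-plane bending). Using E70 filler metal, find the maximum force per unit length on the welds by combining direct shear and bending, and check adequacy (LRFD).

E70XX → F_EXX = 70 ksi.
L_w = 2 × 11.5 = 23 in; section modulus (unit throat) S = 2 × L²/6 = 44.08 in².
Direct shear f_v = P/L_w = 77.2/23 = 3.357 kip/in.
Moment M = P × e = 77.2 × 12 = 926.4 kip·in; bending f_b = M/S = 21.01 kip/in.
f_max = √(f_v² + f_b²) = √(3.357² + 21.01²) = 21.28 kip/in.
φr_n = 0.75 × 0.6 × 70 × (0.707 × 0.75) = 16.7 kip/in → NOT adequate.

f_max ≈ 21.3 kip/in; NOT adequate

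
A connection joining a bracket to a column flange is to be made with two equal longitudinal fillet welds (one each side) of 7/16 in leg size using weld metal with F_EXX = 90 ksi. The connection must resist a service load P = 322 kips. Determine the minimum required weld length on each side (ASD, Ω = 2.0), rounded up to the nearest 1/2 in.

L = 19.5 in on each side

Throat t_e = 0.707 × 0.4375 = 0.3093 in.
r_n/Ω = (0.6 × 90 × 0.3093) / 2.0 = 8.351 kip/in.
L_req = P / (r_n/Ω) = 322 / 8.351 = 38.56 in total.
Per side: 38.56 / 2 = 19.28 in.
Round up → use L = 19.5 in on each side.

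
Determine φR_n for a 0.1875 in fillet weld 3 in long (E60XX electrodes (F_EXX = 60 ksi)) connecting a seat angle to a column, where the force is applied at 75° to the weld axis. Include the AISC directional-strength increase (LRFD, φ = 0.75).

t_e = 0.707 × 0.1875 = 0.1326 in; A_we = 0.1326 × 3 = 0.3977 in².
Directional factor: 1.0 + 0.5 sin^1.5(75°) = 1.475.
F_nw = 0.6 × 60 × 1.475 = 53.09 ksi.
φR_n = 0.75 × 53.09 × 0.3977 = 15.83 kip.

φR_n ≈ 15.8 kip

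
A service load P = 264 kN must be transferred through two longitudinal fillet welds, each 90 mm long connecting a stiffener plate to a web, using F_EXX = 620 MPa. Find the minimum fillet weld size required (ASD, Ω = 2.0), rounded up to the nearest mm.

w = 12 mm

Total weld length L = 180 mm.
Required throat t_e = P × Ω / (0.6 F_EXX × L) = 264 × 2.0 / (0.6 × 620 × 180 × 10⁻³) = 7.885 mm.
Required leg w = t_e / 0.707 = 11.15 mm → use 12 mm.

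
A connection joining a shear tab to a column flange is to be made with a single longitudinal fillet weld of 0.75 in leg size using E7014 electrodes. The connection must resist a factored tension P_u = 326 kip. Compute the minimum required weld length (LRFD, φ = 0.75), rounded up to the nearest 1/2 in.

L = 20 in

E70XX → F_EXX = 70 ksi.
Throat t_e = 0.707 × 0.75 = 0.5302 in.
φr_n = 0.75 × 0.6 × 70 × 0.5302 = 16.7 kip/in.
L_req = P_u / φr_n = 326 / 16.7 = 19.52 in total.
Round up → use L = 20 in.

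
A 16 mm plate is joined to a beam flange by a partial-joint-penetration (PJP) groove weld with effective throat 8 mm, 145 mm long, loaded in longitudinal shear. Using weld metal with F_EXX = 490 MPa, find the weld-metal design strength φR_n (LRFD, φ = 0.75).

φR_n ≈ 256 kN

Effective throat (given) t_e = 8 mm.
A_we = 8 × 145 = 1160 mm².
F_nw = 0.6 F_EXX = 294 MPa.
φR_n = 0.75 × 294 × 1160 × 10⁻³ = 255.8 kN.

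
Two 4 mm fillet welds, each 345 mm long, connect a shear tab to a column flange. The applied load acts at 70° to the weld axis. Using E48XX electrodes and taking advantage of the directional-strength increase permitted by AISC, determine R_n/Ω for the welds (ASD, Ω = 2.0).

E48XX → F_EXX = 480 MPa.
t_e = 0.707 × 4 = 2.828 mm; A_we = 2.828 × 690 = 1951 mm².
Directional factor: 1.0 + 0.5 sin^1.5(70°) = 1.455.
F_nw = 0.6 × 480 × 1.455 = 419.2 MPa.
R_n/Ω = (419.2 × 1951) / 2.0 × 10⁻³ = 409 kN.

R_n/Ω ≈ 409 kN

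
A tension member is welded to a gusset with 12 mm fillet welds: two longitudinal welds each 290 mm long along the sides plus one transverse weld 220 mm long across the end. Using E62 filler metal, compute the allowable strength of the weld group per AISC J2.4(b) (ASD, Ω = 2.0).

E62XX → F_EXX = 620 MPa.
t_e = 0.707 × 12 = 8.484 mm.
R_nwl = 0.6 × 620 × 8.484 × 580 × 10⁻³ = 1831 kN (longitudinal, 2 welds).
R_nwt = 0.6 × 620 × 8.484 × 220 × 10⁻³ = 694.3 kN (transverse, base value).
(i) R_nwl + R_nwt = 2525 kN; (ii) 0.85 R_nwl + 1.5 R_nwt = 2597 kN.
R_n = max = 2597 kN [governs: (ii)]; R_n/Ω = 1299 kN.

R_n/Ω ≈ 1300 kN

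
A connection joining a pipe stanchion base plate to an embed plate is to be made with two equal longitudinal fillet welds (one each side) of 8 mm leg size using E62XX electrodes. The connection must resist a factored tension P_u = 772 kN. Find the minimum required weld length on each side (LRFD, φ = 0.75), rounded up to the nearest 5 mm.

E62XX → F_EXX = 620 MPa.
Throat t_e = 0.707 × 8 = 5.656 mm.
φr_n = 0.75 × 0.6 × 620 × 5.656 × 10⁻³ = 1.578 kN/mm.
L_req = P_u / φr_n = 772 / 1.578 = 489.2 mm total.
Per side: 489.2 / 2 = 244.6 mm.
Round up → use L = 245 mm on each side.

L = 245 mm on each side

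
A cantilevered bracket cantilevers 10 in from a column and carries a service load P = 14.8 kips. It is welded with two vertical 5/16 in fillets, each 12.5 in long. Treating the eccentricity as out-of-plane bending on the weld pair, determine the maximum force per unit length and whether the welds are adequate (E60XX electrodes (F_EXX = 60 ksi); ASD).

f_max ≈ 2.9 kip/in; adequate

L_w = 2 × 12.5 = 25 in; section modulus (unit throat) S = 2 × L²/6 = 52.08 in².
Direct shear f_v = P/L_w = 14.8/25 = 0.592 kip/in.
Moment M = P × e = 14.8 × 10 = 148 kip·in; bending f_b = M/S = 2.842 kip/in.
f_max = √(f_v² + f_b²) = √(0.592² + 2.842²) = 2.903 kip/in.
r_n/Ω = (1/2.0) × 0.6 × 60 × (0.707 × 0.3125) = 3.977 kip/in → adequate.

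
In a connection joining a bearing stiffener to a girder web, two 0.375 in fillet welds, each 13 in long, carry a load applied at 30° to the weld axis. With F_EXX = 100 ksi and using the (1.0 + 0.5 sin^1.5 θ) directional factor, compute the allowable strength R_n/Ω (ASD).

R_n/Ω ≈ 243 kip

t_e = 0.707 × 0.375 = 0.2651 in; A_we = 0.2651 × 26 = 6.893 in².
Directional factor: 1.0 + 0.5 sin^1.5(30°) = 1.177.
F_nw = 0.6 × 100 × 1.177 = 70.61 ksi.
R_n/Ω = (70.61 × 6.893) / 2.0 = 243.4 kip.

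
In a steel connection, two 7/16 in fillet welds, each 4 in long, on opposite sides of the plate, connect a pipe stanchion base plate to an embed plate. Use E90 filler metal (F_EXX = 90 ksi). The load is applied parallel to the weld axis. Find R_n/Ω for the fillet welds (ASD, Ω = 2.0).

Effective throat t_e = 0.707 × 0.4375 = 0.3093 in.
Total length L = 8 in; A_we = 0.3093 × 8 = 2.474 in².
F_nw = 0.6 F_EXX = 0.6 × 90 = 54 ksi.
R_n = 54 × 2.474 = 133.6 kip; R_n/Ω = 133.6/2.0 = 66.81 kip.

R_n/Ω ≈ 66.8 kip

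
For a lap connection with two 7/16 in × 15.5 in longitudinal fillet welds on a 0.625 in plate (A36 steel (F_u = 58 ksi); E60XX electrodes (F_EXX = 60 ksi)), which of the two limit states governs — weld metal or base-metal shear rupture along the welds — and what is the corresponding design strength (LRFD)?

t_e = 0.707 × 0.4375 = 0.3093 in; L = 31 in.
Weld metal: φR_n = 0.75 × 0.6 × 60 × 0.3093 × 31 = 258.9 kips.
Base metal (shear rupture): φR_n = 0.75 × 0.6 × 58 × 0.625 × 31 = 505.7 kips.
Governing: weld metal.

φR_n ≈ 259 kips (weld metal governs)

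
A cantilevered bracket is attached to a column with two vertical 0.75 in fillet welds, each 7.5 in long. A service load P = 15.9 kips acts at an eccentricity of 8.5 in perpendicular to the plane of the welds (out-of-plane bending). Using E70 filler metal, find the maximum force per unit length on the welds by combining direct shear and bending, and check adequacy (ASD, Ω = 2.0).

f_max ≈ 7.29 kip/in; adequate

E70XX → F_EXX = 70 ksi.
L_w = 2 × 7.5 = 15 in; section modulus (unit throat) S = 2 × L²/6 = 18.75 in².
Direct shear f_v = P/L_w = 15.9/15 = 1.06 kip/in.
Moment M = P × e = 15.9 × 8.5 = 135.15 kip·in; bending f_b = M/S = 7.208 kip/in.
f_max = √(f_v² + f_b²) = √(1.06² + 7.208²) = 7.286 kip/in.
r_n/Ω = (1/2.0) × 0.6 × 70 × (0.707 × 0.75) = 11.14 kip/in → adequate.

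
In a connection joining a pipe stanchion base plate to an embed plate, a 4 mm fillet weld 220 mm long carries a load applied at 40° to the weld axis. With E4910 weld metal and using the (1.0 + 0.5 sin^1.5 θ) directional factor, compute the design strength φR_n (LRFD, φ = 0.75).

φR_n ≈ 173 kN

E49XX → F_EXX = 490 MPa.
t_e = 0.707 × 4 = 2.828 mm; A_we = 2.828 × 220 = 622.2 mm².
Directional factor: 1.0 + 0.5 sin^1.5(40°) = 1.258.
F_nw = 0.6 × 490 × 1.258 = 369.8 MPa.
φR_n = 0.75 × 369.8 × 622.2 × 10⁻³ = 172.5 kN.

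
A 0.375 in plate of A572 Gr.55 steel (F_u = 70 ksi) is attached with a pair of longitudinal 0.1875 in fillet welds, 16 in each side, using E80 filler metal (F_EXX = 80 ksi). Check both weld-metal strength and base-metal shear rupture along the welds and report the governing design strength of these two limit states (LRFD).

t_e = 0.707 × 0.1875 = 0.1326 in; L = 32 in.
Weld metal: φR_n = 0.75 × 0.6 × 80 × 0.1326 × 32 = 152.7 kips.
Base metal (shear rupture): φR_n = 0.75 × 0.6 × 70 × 0.375 × 32 = 378 kips.
Governing: weld metal.

φR_n ≈ 153 kips (weld metal governs)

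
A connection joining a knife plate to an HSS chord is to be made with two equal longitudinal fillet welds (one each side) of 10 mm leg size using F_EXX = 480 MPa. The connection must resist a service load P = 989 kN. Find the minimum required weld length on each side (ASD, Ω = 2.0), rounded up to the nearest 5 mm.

Throat t_e = 0.707 × 10 = 7.07 mm.
r_n/Ω = (0.6 × 480 × 7.07) / 2.0 = 1018 N/mm = 1.018 kN/mm.
L_req = P / (r_n/Ω) = 989 / 1.018 = 971.4 mm total.
Per side: 971.4 / 2 = 485.7 mm.
Round up → use L = 490 mm on each side.

L = 490 mm on each side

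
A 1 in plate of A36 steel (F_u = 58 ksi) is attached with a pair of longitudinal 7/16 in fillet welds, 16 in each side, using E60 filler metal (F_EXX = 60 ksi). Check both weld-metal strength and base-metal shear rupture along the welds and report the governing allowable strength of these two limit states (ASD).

R_n/Ω ≈ 178 kip (weld metal governs)

t_e = 0.707 × 0.4375 = 0.3093 in; L = 32 in.
Weld metal: R_n/Ω = (1/2.0) × 0.6 × 60 × 0.3093 × 32 = 178.2 kip.
Base metal (shear rupture): R_n/Ω = (1/2.0) × 0.6 × 58 × 1 × 32 = 556.8 kip.
Governing: weld metal.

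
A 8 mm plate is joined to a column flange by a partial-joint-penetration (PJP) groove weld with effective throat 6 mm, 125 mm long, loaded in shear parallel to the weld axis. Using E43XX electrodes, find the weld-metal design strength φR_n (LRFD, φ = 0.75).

E43XX → F_EXX = 430 MPa.
Effective throat (given) t_e = 6 mm.
A_we = 6 × 125 = 750 mm².
F_nw = 0.6 F_EXX = 258 MPa.
φR_n = 0.75 × 258 × 750 × 10⁻³ = 145.1 kN.

φR_n ≈ 145 kN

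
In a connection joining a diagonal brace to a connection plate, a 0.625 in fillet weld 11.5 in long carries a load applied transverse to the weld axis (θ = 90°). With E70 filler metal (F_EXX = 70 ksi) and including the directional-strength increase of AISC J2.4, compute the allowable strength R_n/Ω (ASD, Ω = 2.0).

R_n/Ω ≈ 160 kip

t_e = 0.707 × 0.625 = 0.4419 in; A_we = 0.4419 × 11.5 = 5.082 in².
Directional factor: 1.0 + 0.5 sin^1.5(90°) = 1.5.
F_nw = 0.6 × 70 × 1.5 = 63 ksi.
R_n/Ω = (63 × 5.082) / 2.0 = 160.1 kip.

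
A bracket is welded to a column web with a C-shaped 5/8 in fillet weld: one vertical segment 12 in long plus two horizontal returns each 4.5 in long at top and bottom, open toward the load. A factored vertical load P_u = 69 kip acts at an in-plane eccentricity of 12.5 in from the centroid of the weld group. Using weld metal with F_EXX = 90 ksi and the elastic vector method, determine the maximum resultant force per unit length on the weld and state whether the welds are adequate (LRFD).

Total weld length L_w = 21 in. Treat welds as unit-width lines.
Centroid: x̄ = 2×4.5×2.25 / 21 = 0.9643 in from the vertical weld.
Polar moment about centroid: J = I_x + I_y = [12³/12 + 2×4.5×6²] + [12×0.9643² + 2(4.5³/12 + 4.5×1.286²)] = 509.2 in³.
Direct shear f_v = P/L_w = 69 / 21 = 3.286 kip/in (vertical).
Torsion M = P·e = 69 × 12.5 = 862.5 kip·in.
Critical point at (x, y) = (3.536, 6) from centroid. f_tx = M·y/J = 10.16 kip/in; f_ty = M·x/J = 5.989 kip/in.
Resultant f_max = √[f_tx² + (f_v + f_ty)²] = √[10.16² + (3.286 + 5.989)²] = 13.76 kip/in.
Capacity per unit length: φr_n = 0.75 × 0.6 × 90 × (0.707 × 0.625) = 17.9 kip/in.
13.76 ≤ 17.9 → adequate.

f_max ≈ 13.8 kip/in; adequate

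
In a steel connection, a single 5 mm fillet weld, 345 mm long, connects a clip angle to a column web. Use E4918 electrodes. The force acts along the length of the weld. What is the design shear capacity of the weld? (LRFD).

E49XX → F_EXX = 490 MPa.
Effective throat t_e = 0.707 × 5 = 3.535 mm.
Total length L = 345 mm; A_we = 3.535 × 345 = 1220 mm².
F_nw = 0.6 F_EXX = 0.6 × 490 = 294 MPa.
φR_n = 0.75 × 294 × 1220 × 10⁻³ = 268.9 kN.

φR_n ≈ 269 kN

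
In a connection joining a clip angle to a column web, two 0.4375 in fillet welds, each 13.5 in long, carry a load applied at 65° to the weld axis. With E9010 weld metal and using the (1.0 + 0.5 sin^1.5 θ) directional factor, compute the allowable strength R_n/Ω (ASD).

E90XX → F_EXX = 90 ksi.
t_e = 0.707 × 0.4375 = 0.3093 in; A_we = 0.3093 × 27 = 8.351 in².
Directional factor: 1.0 + 0.5 sin^1.5(65°) = 1.431.
F_nw = 0.6 × 90 × 1.431 = 77.3 ksi.
R_n/Ω = (77.3 × 8.351) / 2.0 = 322.8 kip.

R_n/Ω ≈ 323 kip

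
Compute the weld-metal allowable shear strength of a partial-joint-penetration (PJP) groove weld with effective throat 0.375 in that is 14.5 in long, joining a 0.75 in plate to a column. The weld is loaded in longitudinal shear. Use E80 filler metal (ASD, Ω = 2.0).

R_n/Ω ≈ 130 kip

E80XX → F_EXX = 80 ksi.
Effective throat (given) t_e = 0.375 in.
A_we = 0.375 × 14.5 = 5.438 in².
F_nw = 0.6 F_EXX = 48 ksi.
R_n/Ω = (48 × 5.438) / 2.0 = 130.5 kip.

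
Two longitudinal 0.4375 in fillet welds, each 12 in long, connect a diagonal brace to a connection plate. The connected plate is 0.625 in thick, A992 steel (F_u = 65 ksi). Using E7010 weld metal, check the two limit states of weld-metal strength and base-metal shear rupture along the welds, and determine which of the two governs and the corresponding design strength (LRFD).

φR_n ≈ 234 kip (weld metal governs)

E70XX → F_EXX = 70 ksi.
t_e = 0.707 × 0.4375 = 0.3093 in; L = 24 in.
Weld metal: φR_n = 0.75 × 0.6 × 70 × 0.3093 × 24 = 233.8 kip.
Base metal (shear rupture): φR_n = 0.75 × 0.6 × 65 × 0.625 × 24 = 438.8 kip.
Governing: weld metal.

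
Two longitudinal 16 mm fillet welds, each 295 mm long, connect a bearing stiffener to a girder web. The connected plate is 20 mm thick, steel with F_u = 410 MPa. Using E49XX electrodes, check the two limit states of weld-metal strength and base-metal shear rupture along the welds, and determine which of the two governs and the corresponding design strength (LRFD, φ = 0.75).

E49XX → F_EXX = 490 MPa.
t_e = 0.707 × 16 = 11.31 mm; L = 590 mm.
Weld metal: φR_n = 0.75 × 0.6 × 490 × 11.31 × 590 × 10⁻³ = 1472 kN.
Base metal (shear rupture): φR_n = 0.75 × 0.6 × 410 × 20 × 590 × 10⁻³ = 2177 kN.
Governing: weld metal.

φR_n ≈ 1470 kN (weld metal governs)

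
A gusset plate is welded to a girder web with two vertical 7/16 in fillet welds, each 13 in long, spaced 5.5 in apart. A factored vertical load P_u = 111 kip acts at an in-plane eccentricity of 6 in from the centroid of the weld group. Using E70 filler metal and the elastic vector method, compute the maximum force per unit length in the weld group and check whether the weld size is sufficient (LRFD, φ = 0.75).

E70XX → F_EXX = 70 ksi.
Total weld length L_w = 26 in. Treat welds as unit-width lines.
Polar moment about centroid: J = 2[d³/12 + d(b/2)²] = 2[13³/12 + 13×2.75²] = 562.8 in³.
Direct shear f_v = P/L_w = 111 / 26 = 4.269 kip/in (vertical).
Torsion M = P·e = 111 × 6 = 666 kip·in.
Critical point at (x, y) = (2.75, 6.5) from centroid. f_tx = M·y/J = 7.692 kip/in; f_ty = M·x/J = 3.254 kip/in.
Resultant f_max = √[f_tx² + (f_v + f_ty)²] = √[7.692² + (4.269 + 3.254)²] = 10.76 kip/in.
Capacity per unit length: φr_n = 0.75 × 0.6 × 70 × (0.707 × 0.4375) = 9.743 kip/in.
10.76 > 9.743 → NOT adequate.

f_max ≈ 10.8 kip/in; NOT adequate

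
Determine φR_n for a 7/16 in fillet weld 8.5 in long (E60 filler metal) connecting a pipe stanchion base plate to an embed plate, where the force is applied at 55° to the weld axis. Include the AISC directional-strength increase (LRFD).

φR_n ≈ 97.3 kips

E60XX → F_EXX = 60 ksi.
t_e = 0.707 × 0.4375 = 0.3093 in; A_we = 0.3093 × 8.5 = 2.629 in².
Directional factor: 1.0 + 0.5 sin^1.5(55°) = 1.371.
F_nw = 0.6 × 60 × 1.371 = 49.35 ksi.
φR_n = 0.75 × 49.35 × 2.629 = 97.3 kips.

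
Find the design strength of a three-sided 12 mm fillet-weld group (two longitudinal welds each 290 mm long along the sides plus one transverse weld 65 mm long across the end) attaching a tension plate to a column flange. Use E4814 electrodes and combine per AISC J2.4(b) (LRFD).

φR_n ≈ 1180 kN

E48XX → F_EXX = 480 MPa.
t_e = 0.707 × 12 = 8.484 mm.
R_nwl = 0.6 × 480 × 8.484 × 580 × 10⁻³ = 1417 kN (longitudinal, 2 welds).
R_nwt = 0.6 × 480 × 8.484 × 65 × 10⁻³ = 158.8 kN (transverse, base value).
(i) R_nwl + R_nwt = 1576 kN; (ii) 0.85 R_nwl + 1.5 R_nwt = 1443 kN.
R_n = max = 1576 kN [governs: (i)]; φR_n = 1182 kN.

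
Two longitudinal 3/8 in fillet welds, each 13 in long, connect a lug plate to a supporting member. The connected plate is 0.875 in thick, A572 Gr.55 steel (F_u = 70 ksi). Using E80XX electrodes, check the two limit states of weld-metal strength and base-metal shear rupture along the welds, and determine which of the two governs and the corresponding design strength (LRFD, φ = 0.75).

φR_n ≈ 248 kip (weld metal governs)

E80XX → F_EXX = 80 ksi.
t_e = 0.707 × 0.375 = 0.2651 in; L = 26 in.
Weld metal: φR_n = 0.75 × 0.6 × 80 × 0.2651 × 26 = 248.2 kip.
Base metal (shear rupture): φR_n = 0.75 × 0.6 × 70 × 0.875 × 26 = 716.6 kip.
Governing: weld metal.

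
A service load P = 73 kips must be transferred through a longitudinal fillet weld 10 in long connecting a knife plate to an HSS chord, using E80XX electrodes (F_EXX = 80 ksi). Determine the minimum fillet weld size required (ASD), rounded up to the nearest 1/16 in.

Total weld length L = 10 in.
Required throat t_e = P × Ω / (0.6 F_EXX × L) = 73 × 2.0 / (0.6 × 80 × 10) = 0.3042 in.
Required leg w = t_e / 0.707 = 0.4302 in → use 7/16 in.

w = 7/16 in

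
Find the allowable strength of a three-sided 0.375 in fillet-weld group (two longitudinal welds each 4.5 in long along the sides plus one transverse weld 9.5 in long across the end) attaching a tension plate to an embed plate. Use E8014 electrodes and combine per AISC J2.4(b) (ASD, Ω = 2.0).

E80XX → F_EXX = 80 ksi.
t_e = 0.707 × 0.375 = 0.2651 in.
R_nwl = 0.6 × 80 × 0.2651 × 9 = 114.5 kips (longitudinal, 2 welds).
R_nwt = 0.6 × 80 × 0.2651 × 9.5 = 120.9 kips (transverse, base value).
(i) R_nwl + R_nwt = 235.4 kips; (ii) 0.85 R_nwl + 1.5 R_nwt = 278.7 kips.
R_n = max = 278.7 kips [governs: (ii)]; R_n/Ω = 139.3 kips.

R_n/Ω ≈ 139 kips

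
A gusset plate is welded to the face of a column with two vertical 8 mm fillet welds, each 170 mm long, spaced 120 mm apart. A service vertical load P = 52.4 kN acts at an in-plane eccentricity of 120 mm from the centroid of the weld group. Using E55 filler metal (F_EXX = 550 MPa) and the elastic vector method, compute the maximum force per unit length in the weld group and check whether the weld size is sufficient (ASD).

Total weld length L_w = 340 mm. Treat welds as unit-width lines.
Polar moment about centroid: J = 2[d³/12 + d(b/2)²] = 2[170³/12 + 170×60²] = 2043000 mm³.
Direct shear f_v = P/L_w = 52.4×10³ / 340 = 154.1 N/mm (vertical).
Torsion M = P·e = 52.4×10³ × 120 = 6288000 N·mm.
Critical point at (x, y) = (60, 85) from centroid. f_tx = M·y/J = 261.6 N/mm; f_ty = M·x/J = 184.7 N/mm.
Resultant f_max = √[f_tx² + (f_v + f_ty)²] = √[261.6² + (154.1 + 184.7)²] = 428.1 N/mm.
Capacity per unit length: r_n/Ω = (1/2.0) × 0.6 × 550 × (0.707 × 8) = 933.2 N/mm.
428.1 ≤ 933.2 → adequate.

f_max ≈ 428 N/mm; adequate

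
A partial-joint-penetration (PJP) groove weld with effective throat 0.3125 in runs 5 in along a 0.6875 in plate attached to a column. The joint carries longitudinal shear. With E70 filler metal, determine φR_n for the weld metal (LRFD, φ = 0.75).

E70XX → F_EXX = 70 ksi.
Effective throat (given) t_e = 0.3125 in.
A_we = 0.3125 × 5 = 1.562 in².
F_nw = 0.6 F_EXX = 42 ksi.
φR_n = 0.75 × 42 × 1.562 = 49.22 kip.

φR_n ≈ 49.2 kip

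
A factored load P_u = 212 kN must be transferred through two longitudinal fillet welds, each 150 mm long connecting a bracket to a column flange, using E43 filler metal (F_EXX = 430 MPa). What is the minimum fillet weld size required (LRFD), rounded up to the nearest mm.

Total weld length L = 300 mm.
Required throat t_e = P_u / (φ × 0.6 F_EXX × L) = 212 / (0.75 × 0.6 × 430 × 300 × 10⁻³) = 3.652 mm.
Required leg w = t_e / 0.707 = 5.166 mm → use 6 mm.

w = 6 mm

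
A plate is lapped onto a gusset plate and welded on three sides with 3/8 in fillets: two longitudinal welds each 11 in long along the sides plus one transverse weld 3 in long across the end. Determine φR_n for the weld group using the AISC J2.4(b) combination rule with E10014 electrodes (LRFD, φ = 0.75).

E100XX → F_EXX = 100 ksi.
t_e = 0.707 × 0.375 = 0.2651 in.
R_nwl = 0.6 × 100 × 0.2651 × 22 = 350 kips (longitudinal, 2 welds).
R_nwt = 0.6 × 100 × 0.2651 × 3 = 47.72 kips (transverse, base value).
(i) R_nwl + R_nwt = 397.7 kips; (ii) 0.85 R_nwl + 1.5 R_nwt = 369.1 kips.
R_n = max = 397.7 kips [governs: (i)]; φR_n = 298.3 kips.

φR_n ≈ 298 kips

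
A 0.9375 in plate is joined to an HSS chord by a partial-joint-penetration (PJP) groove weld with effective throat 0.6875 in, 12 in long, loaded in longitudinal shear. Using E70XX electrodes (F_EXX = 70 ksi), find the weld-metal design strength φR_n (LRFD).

Effective throat (given) t_e = 0.6875 in.
A_we = 0.6875 × 12 = 8.25 in².
F_nw = 0.6 F_EXX = 42 ksi.
φR_n = 0.75 × 42 × 8.25 = 259.9 kip.

φR_n ≈ 260 kip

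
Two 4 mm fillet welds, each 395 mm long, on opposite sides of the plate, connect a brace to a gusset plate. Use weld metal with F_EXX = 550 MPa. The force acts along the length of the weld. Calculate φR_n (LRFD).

Effective throat t_e = 0.707 × 4 = 2.828 mm.
Total length L = 790 mm; A_we = 2.828 × 790 = 2234 mm².
F_nw = 0.6 F_EXX = 0.6 × 550 = 330 MPa.
φR_n = 0.75 × 330 × 2234 × 10⁻³ = 552.9 kN.

φR_n ≈ 553 kN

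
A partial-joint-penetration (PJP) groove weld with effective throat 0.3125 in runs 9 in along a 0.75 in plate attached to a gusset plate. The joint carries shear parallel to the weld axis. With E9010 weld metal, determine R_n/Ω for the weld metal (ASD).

R_n/Ω ≈ 75.9 kips

E90XX → F_EXX = 90 ksi.
Effective throat (given) t_e = 0.3125 in.
A_we = 0.3125 × 9 = 2.812 in².
F_nw = 0.6 F_EXX = 54 ksi.
R_n/Ω = (54 × 2.812) / 2.0 = 75.94 kips.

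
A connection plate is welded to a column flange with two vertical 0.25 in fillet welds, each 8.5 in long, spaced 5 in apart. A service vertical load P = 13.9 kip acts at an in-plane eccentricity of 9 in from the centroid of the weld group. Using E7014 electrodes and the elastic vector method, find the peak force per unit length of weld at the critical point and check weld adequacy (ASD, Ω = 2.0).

E70XX → F_EXX = 70 ksi.
Total weld length L_w = 17 in. Treat welds as unit-width lines.
Polar moment about centroid: J = 2[d³/12 + d(b/2)²] = 2[8.5³/12 + 8.5×2.5²] = 208.6 in³.
Direct shear f_v = P/L_w = 13.9 / 17 = 0.8176 kip/in (vertical).
Torsion M = P·e = 13.9 × 9 = 125.1 kip·in.
Critical point at (x, y) = (2.5, 4.25) from centroid. f_tx = M·y/J = 2.549 kip/in; f_ty = M·x/J = 1.499 kip/in.
Resultant f_max = √[f_tx² + (f_v + f_ty)²] = √[2.549² + (0.8176 + 1.499)²] = 3.444 kip/in.
Capacity per unit length: r_n/Ω = (1/2.0) × 0.6 × 70 × (0.707 × 0.25) = 3.712 kip/in.
3.444 ≤ 3.712 → adequate.

f_max ≈ 3.44 kip/in; adequate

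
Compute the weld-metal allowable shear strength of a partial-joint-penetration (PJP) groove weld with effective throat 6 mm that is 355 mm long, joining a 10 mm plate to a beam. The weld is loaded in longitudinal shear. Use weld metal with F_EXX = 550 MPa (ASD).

R_n/Ω ≈ 351 kN

Effective throat (given) t_e = 6 mm.
A_we = 6 × 355 = 2130 mm².
F_nw = 0.6 F_EXX = 330 MPa.
R_n/Ω = (330 × 2130) / 2.0 × 10⁻³ = 351.4 kN.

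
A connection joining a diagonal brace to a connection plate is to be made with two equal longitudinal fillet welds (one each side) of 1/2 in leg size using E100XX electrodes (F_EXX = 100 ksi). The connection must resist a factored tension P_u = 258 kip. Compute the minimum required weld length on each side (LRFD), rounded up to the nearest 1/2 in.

Throat t_e = 0.707 × 0.5 = 0.3535 in.
φr_n = 0.75 × 0.6 × 100 × 0.3535 = 15.91 kip/in.
L_req = P_u / φr_n = 258 / 15.91 = 16.22 in total.
Per side: 16.22 / 2 = 8.109 in.
Round up → use L = 8.5 in on each side.

L = 8.5 in on each side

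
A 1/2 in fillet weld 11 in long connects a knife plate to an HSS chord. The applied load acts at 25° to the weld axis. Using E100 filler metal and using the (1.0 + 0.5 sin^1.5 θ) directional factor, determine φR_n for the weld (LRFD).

E100XX → F_EXX = 100 ksi.
t_e = 0.707 × 0.5 = 0.3535 in; A_we = 0.3535 × 11 = 3.888 in².
Directional factor: 1.0 + 0.5 sin^1.5(25°) = 1.137.
F_nw = 0.6 × 100 × 1.137 = 68.24 ksi.
φR_n = 0.75 × 68.24 × 3.888 = 199 kips.

φR_n ≈ 199 kips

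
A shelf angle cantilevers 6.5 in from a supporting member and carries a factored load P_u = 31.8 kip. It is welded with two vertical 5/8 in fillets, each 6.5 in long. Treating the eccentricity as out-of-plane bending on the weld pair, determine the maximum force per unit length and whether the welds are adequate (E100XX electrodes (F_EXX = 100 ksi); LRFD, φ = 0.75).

L_w = 2 × 6.5 = 13 in; section modulus (unit throat) S = 2 × L²/6 = 14.08 in².
Direct shear f_v = P/L_w = 31.8/13 = 2.446 kip/in.
Moment M = P × e = 31.8 × 6.5 = 206.7 kip·in; bending f_b = M/S = 14.68 kip/in.
f_max = √(f_v² + f_b²) = √(2.446² + 14.68²) = 14.88 kip/in.
φr_n = 0.75 × 0.6 × 100 × (0.707 × 0.625) = 19.88 kip/in → adequate.

f_max ≈ 14.9 kip/in; adequate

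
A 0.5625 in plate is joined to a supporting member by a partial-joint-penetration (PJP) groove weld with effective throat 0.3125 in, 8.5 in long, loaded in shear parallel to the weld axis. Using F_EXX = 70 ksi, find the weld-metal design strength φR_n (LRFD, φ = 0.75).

φR_n ≈ 83.7 kip

Effective throat (given) t_e = 0.3125 in.
A_we = 0.3125 × 8.5 = 2.656 in².
F_nw = 0.6 F_EXX = 42 ksi.
φR_n = 0.75 × 42 × 2.656 = 83.67 kip.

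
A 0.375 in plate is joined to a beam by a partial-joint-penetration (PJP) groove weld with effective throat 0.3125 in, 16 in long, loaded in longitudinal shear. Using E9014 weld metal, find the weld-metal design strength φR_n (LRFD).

φR_n ≈ 202 kip

E90XX → F_EXX = 90 ksi.
Effective throat (given) t_e = 0.3125 in.
A_we = 0.3125 × 16 = 5 in².
F_nw = 0.6 F_EXX = 54 ksi.
φR_n = 0.75 × 54 × 5 = 202.5 kip.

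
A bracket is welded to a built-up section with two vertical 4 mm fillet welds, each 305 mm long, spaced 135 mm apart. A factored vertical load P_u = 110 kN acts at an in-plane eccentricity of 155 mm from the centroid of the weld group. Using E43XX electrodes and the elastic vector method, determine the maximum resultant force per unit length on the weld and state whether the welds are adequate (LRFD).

f_max ≈ 481 N/mm; adequate

E43XX → F_EXX = 430 MPa.
Total weld length L_w = 610 mm. Treat welds as unit-width lines.
Polar moment about centroid: J = 2[d³/12 + d(b/2)²] = 2[305³/12 + 305×67.5²] = 7508000 mm³.
Direct shear f_v = P/L_w = 110×10³ / 610 = 180.3 N/mm (vertical).
Torsion M = P·e = 110×10³ × 155 = 17050000 N·mm.
Critical point at (x, y) = (67.5, 152.5) from centroid. f_tx = M·y/J = 346.3 N/mm; f_ty = M·x/J = 153.3 N/mm.
Resultant f_max = √[f_tx² + (f_v + f_ty)²] = √[346.3² + (180.3 + 153.3)²] = 480.9 N/mm.
Capacity per unit length: φr_n = 0.75 × 0.6 × 430 × (0.707 × 4) = 547.2 N/mm.
480.9 ≤ 547.2 → adequate.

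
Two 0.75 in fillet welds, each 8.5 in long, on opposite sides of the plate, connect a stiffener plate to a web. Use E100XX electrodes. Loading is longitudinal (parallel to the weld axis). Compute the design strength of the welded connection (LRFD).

E100XX → F_EXX = 100 ksi.
Effective throat t_e = 0.707 × 0.75 = 0.5302 in.
Total length L = 17 in; A_we = 0.5302 × 17 = 9.014 in².
F_nw = 0.6 F_EXX = 0.6 × 100 = 60 ksi.
φR_n = 0.75 × 60 × 9.014 = 405.6 kip.

φR_n ≈ 406 kip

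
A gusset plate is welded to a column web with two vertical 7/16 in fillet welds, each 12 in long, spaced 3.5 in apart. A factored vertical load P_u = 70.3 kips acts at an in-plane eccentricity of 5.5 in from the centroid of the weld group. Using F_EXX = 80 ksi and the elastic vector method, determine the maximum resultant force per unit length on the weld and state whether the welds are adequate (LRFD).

f_max ≈ 8.01 kip/in; adequate

Total weld length L_w = 24 in. Treat welds as unit-width lines.
Polar moment about centroid: J = 2[d³/12 + d(b/2)²] = 2[12³/12 + 12×1.75²] = 361.5 in³.
Direct shear f_v = P/L_w = 70.3 / 24 = 2.929 kip/in (vertical).
Torsion M = P·e = 70.3 × 5.5 = 386.65 kip·in.
Critical point at (x, y) = (1.75, 6) from centroid. f_tx = M·y/J = 6.417 kip/in; f_ty = M·x/J = 1.872 kip/in.
Resultant f_max = √[f_tx² + (f_v + f_ty)²] = √[6.417² + (2.929 + 1.872)²] = 8.014 kip/in.
Capacity per unit length: φr_n = 0.75 × 0.6 × 80 × (0.707 × 0.4375) = 11.14 kip/in.
8.014 ≤ 11.14 → adequate.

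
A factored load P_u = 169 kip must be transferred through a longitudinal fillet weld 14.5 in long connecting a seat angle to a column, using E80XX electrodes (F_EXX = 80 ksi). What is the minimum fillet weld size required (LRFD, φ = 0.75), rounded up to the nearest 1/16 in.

w = 1/2 in

Total weld length L = 14.5 in.
Required throat t_e = P_u / (φ × 0.6 F_EXX × L) = 169 / (0.75 × 0.6 × 80 × 14.5) = 0.3238 in.
Required leg w = t_e / 0.707 = 0.4579 in → use 1/2 in.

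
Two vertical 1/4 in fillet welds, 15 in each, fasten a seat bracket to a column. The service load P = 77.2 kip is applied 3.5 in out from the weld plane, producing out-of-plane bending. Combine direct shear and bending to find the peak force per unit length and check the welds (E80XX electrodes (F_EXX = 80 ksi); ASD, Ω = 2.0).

L_w = 2 × 15 = 30 in; section modulus (unit throat) S = 2 × L²/6 = 75 in².
Direct shear f_v = P/L_w = 77.2/30 = 2.573 kip/in.
Moment M = P × e = 77.2 × 3.5 = 270.2 kip·in; bending f_b = M/S = 3.603 kip/in.
f_max = √(f_v² + f_b²) = √(2.573² + 3.603²) = 4.427 kip/in.
r_n/Ω = (1/2.0) × 0.6 × 80 × (0.707 × 0.25) = 4.242 kip/in → NOT adequate.

f_max ≈ 4.43 kip/in; NOT adequate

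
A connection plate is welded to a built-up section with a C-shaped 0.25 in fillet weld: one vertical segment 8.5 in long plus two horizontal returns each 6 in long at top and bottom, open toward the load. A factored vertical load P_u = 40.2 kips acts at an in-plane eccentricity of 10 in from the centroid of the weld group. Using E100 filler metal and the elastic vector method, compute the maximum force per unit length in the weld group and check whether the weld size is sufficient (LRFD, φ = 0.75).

E100XX → F_EXX = 100 ksi.
Total weld length L_w = 20.5 in. Treat welds as unit-width lines.
Centroid: x̄ = 2×6×3 / 20.5 = 1.756 in from the vertical weld.
Polar moment about centroid: J = I_x + I_y = [8.5³/12 + 2×6×4.25²] + [8.5×1.756² + 2(6³/12 + 6×1.244²)] = 348.7 in³.
Direct shear f_v = P/L_w = 40.2 / 20.5 = 1.961 kip/in (vertical).
Torsion M = P·e = 40.2 × 10 = 402 kip·in.
Critical point at (x, y) = (4.244, 4.25) from centroid. f_tx = M·y/J = 4.9 kip/in; f_ty = M·x/J = 4.892 kip/in.
Resultant f_max = √[f_tx² + (f_v + f_ty)²] = √[4.9² + (1.961 + 4.892)²] = 8.425 kip/in.
Capacity per unit length: φr_n = 0.75 × 0.6 × 100 × (0.707 × 0.25) = 7.954 kip/in.
8.425 > 7.954 → NOT adequate.

f_max ≈ 8.42 kip/in; NOT adequate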